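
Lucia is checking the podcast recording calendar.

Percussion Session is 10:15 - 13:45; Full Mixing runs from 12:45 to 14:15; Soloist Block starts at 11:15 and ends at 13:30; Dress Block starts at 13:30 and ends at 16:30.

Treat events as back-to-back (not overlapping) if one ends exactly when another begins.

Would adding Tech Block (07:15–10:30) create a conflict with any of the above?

Percussion Session: starts 10:15 before Tech Block ends 10:30, and ends 13:45 after Tech Block starts 07:15 → overlap.
Soloist Block: starts 11:15 at or after Tech Block ends 10:30 → clear.
Full Mixing: starts 12:45 at or after Tech Block ends 10:30 → clear.
Dress Block: starts 13:30 at or after Tech Block ends 10:30 → clear.
Tech Block overlaps Percussion Session.

Yes — it overlaps Percussion Session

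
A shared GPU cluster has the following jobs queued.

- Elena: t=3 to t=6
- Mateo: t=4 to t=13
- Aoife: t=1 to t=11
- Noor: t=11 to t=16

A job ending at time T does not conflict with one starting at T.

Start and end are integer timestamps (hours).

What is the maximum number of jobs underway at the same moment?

3

Walk through starts and ends in time order (an end at T is processed before a start at T):
t=1 start Aoife → 1
t=3 start Elena → 2
t=4 start Mateo → 3
t=6 end Elena → 2
t=11 end Aoife → 1
t=11 start Noor → 2
t=13 end Mateo → 1
t=16 end Noor → 0
Peak is 3, at t=4 (Aoife, Elena, Mateo).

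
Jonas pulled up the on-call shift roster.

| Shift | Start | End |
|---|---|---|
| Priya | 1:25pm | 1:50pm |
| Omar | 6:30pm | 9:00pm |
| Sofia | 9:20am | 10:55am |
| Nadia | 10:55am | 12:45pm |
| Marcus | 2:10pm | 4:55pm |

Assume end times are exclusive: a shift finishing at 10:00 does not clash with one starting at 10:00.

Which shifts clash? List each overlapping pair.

Sorted by start: Sofia, Nadia, Priya, Marcus, Omar.
Nadia starts exactly when Sofia ends (back-to-back, no overlap), so nothing later overlaps Sofia either.
Priya starts after Nadia ends, so nothing later overlaps Nadia either.
Marcus starts after Priya ends, so nothing later overlaps Priya either.
Omar starts after Marcus ends.

no conflicts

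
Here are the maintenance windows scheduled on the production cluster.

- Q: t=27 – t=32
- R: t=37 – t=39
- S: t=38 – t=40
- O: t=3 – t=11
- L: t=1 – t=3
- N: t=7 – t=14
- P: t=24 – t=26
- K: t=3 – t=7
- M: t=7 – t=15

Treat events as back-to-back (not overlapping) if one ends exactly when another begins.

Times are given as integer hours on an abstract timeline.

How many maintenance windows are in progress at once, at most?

3

Sort all start/end points and keep a running count:
t=1 start L → 1
t=3 end L → 0
t=3 start K → 1
t=3 start O → 2
t=7 end K → 1
t=7 start M → 2
t=7 start N → 3
t=11 end O → 2
t=14 end N → 1
t=15 end M → 0
t=24 start P → 1
t=26 end P → 0
t=27 start Q → 1
t=32 end Q → 0
t=37 start R → 1
t=38 start S → 2
t=39 end R → 1
t=40 end S → 0
Peak is 3, at t=7 (M, N, O).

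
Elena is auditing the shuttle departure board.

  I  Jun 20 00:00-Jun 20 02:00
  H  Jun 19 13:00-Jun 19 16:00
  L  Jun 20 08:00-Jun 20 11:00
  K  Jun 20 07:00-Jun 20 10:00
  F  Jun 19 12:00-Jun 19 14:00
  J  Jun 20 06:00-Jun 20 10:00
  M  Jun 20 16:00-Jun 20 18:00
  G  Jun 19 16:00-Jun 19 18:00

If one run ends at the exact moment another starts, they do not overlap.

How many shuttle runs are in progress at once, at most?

3

Sweep the timeline, counting +1 at each start and −1 at each end (ends before starts at a tie):
Jun 19 12:00 start F → 1
Jun 19 13:00 start H → 2
Jun 19 14:00 end F → 1
Jun 19 16:00 end H → 0
Jun 19 16:00 start G → 1
Jun 19 18:00 end G → 0
Jun 20 00:00 start I → 1
Jun 20 02:00 end I → 0
Jun 20 06:00 start J → 1
Jun 20 07:00 start K → 2
Jun 20 08:00 start L → 3
Jun 20 10:00 end J → 2
Jun 20 10:00 end K → 1
Jun 20 11:00 end L → 0
Jun 20 16:00 start M → 1
Jun 20 18:00 end M → 0
Peak is 3, at Jun 20 08:00 (J, K, L).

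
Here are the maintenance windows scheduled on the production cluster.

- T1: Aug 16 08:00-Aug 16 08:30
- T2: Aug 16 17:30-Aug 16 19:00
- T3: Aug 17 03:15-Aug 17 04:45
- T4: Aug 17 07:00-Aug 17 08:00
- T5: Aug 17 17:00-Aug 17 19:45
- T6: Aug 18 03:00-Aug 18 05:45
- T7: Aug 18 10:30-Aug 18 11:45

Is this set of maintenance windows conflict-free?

Yes

Sorted by start: T1, T2, T3, T4, T5, T6, T7.
T2 starts after T1 ends, so T1 has no further overlaps.
T3 starts after T2 ends, so T2 has no further overlaps.
T4 starts after T3 ends, so T3 has no further overlaps.
T5 starts after T4 ends, so T4 has no further overlaps.
T6 starts after T5 ends, so T5 has no further overlaps.
T7 starts after T6 ends.
Every pair is clear; the schedule has no overlaps.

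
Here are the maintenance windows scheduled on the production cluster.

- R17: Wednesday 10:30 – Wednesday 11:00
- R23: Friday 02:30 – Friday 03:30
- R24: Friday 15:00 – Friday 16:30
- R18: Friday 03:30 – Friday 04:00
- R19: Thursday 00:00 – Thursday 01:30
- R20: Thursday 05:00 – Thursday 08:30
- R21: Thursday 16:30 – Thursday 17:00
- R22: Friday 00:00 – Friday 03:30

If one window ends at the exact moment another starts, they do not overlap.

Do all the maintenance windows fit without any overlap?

No

Sorted by start: R17, R19, R20, R21, R22, R23, R18, R24.
R19 starts after R17 ends — done with R17.
R20 starts after R19 ends — done with R19.
R21 starts after R20 ends — done with R20.
R22 starts after R21 ends — done with R21.
R23 starts before R22 ends → R22 and R23 overlap.
That's a conflict, so the schedule is not conflict-free.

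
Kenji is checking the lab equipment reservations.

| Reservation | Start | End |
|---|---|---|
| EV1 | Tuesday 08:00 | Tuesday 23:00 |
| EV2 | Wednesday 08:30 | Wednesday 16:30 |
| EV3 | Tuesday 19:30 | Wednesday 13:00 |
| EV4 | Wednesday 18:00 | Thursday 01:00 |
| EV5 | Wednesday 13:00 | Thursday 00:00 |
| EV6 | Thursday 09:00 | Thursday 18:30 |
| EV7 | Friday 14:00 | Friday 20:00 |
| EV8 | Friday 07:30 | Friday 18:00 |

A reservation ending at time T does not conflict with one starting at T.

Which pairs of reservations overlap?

EV1 & EV3, EV2 & EV3, EV2 & EV5, EV4 & EV5, EV7 & EV8

Check each pair: they overlap iff neither finishes before the other starts.
Sorted by start: EV1, EV3, EV2, EV5, EV4, EV6, EV8, EV7.
EV3 starts before EV1 ends → EV1 and EV3 overlap.
EV2 starts after EV1 ends; EV1 is clear from here.
EV2 starts before EV3 ends → EV3 and EV2 overlap.
EV5 starts exactly when EV3 ends (back-to-back, no overlap); EV3 is clear from here.
EV5 starts before EV2 ends → EV2 and EV5 overlap.
EV4 starts after EV2 ends; EV2 is clear from here.
EV4 starts before EV5 ends → EV5 and EV4 overlap.
EV6 starts after EV5 ends; EV5 is clear from here.
EV6 starts after EV4 ends; EV4 is clear from here.
EV8 starts after EV6 ends; EV6 is clear from here.
EV7 starts before EV8 ends → EV8 and EV7 overlap.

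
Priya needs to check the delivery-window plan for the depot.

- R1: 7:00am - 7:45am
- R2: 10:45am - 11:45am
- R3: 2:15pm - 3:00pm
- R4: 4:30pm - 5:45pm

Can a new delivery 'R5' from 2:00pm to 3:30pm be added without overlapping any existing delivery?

R1: ends 7:45am at or before R5 starts 2:00pm → clear.
R2: ends 11:45am at or before R5 starts 2:00pm → clear.
R3: starts 2:15pm before R5 ends 3:30pm, and ends 3:00pm after R5 starts 2:00pm → overlap.
R4: starts 4:30pm at or after R5 ends 3:30pm → clear.
R5 overlaps R3.

No — it overlaps R3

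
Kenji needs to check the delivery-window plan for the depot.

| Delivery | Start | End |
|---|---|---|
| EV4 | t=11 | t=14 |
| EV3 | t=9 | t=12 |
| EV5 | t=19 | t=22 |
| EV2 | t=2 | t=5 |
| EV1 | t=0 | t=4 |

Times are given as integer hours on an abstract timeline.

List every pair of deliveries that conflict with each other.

EV1 & EV2, EV3 & EV4

Sorted by start: EV1, EV2, EV3, EV4, EV5.
EV2 starts before EV1 ends → EV1 and EV2 overlap.
EV3 starts after EV1 ends — done with EV1.
EV3 starts after EV2 ends — done with EV2.
EV4 starts before EV3 ends → EV3 and EV4 overlap.
EV5 starts after EV3 ends.
EV5 starts after EV4 ends.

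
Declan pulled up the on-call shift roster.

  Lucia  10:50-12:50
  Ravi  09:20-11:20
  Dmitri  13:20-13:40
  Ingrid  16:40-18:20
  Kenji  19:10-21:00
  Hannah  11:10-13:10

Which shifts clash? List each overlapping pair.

Sorted by start: Ravi, Lucia, Hannah, Dmitri, Ingrid, Kenji.
Lucia starts before Ravi ends → Ravi and Lucia overlap.
Hannah starts before Ravi ends → Ravi and Hannah overlap.
Dmitri starts after Ravi ends — done with Ravi.
Hannah starts before Lucia ends → Lucia and Hannah overlap.
Dmitri starts after Lucia ends — done with Lucia.
Dmitri starts after Hannah ends — done with Hannah.
Ingrid starts after Dmitri ends — done with Dmitri.
Kenji starts after Ingrid ends.

Hannah & Lucia, Hannah & Ravi, Lucia & Ravi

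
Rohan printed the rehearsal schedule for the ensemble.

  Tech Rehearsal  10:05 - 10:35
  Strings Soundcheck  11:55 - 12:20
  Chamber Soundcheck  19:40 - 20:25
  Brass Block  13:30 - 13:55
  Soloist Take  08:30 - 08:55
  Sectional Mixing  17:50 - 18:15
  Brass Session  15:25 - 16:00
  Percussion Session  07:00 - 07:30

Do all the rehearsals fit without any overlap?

Yes

Sorted by start: Percussion Session, Soloist Take, Tech Rehearsal, Strings Soundcheck, Brass Block, Brass Session, Sectional Mixing, Chamber Soundcheck.
Soloist Take starts after Percussion Session ends; Percussion Session is clear from here.
Tech Rehearsal starts after Soloist Take ends; Soloist Take is clear from here.
Strings Soundcheck starts after Tech Rehearsal ends; Tech Rehearsal is clear from here.
Brass Block starts after Strings Soundcheck ends; Strings Soundcheck is clear from here.
Brass Session starts after Brass Block ends; Brass Block is clear from here.
Sectional Mixing starts after Brass Session ends; Brass Session is clear from here.
Chamber Soundcheck starts after Sectional Mixing ends.
Every pair is clear; the schedule has no overlaps.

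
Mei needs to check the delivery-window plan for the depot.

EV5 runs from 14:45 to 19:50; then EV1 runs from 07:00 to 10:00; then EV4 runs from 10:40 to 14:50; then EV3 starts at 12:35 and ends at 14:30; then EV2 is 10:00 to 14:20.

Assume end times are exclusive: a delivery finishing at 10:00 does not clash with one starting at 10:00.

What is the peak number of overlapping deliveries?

3

Sweep the timeline, counting +1 at each start and −1 at each end (ends before starts at a tie):
07:00 start EV1 → 1
10:00 end EV1 → 0
10:00 start EV2 → 1
10:40 start EV4 → 2
12:35 start EV3 → 3
14:20 end EV2 → 2
14:30 end EV3 → 1
14:45 start EV5 → 2
14:50 end EV4 → 1
19:50 end EV5 → 0
Peak is 3, at 12:35 (EV2, EV3, EV4).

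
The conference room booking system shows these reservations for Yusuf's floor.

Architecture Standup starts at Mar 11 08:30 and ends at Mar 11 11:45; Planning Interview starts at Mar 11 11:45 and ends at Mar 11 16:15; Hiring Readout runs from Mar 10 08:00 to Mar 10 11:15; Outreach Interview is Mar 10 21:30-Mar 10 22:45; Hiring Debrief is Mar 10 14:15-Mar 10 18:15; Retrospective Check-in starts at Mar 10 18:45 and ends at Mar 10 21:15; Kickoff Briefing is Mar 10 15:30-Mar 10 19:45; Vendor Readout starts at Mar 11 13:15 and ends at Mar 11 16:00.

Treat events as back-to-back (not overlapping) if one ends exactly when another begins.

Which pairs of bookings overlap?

Hiring Debrief & Kickoff Briefing, Kickoff Briefing & Retrospective Check-in, Planning Interview & Vendor Readout

Sorted by start: Hiring Readout, Hiring Debrief, Kickoff Briefing, Retrospective Check-in, Outreach Interview, Architecture Standup, Planning Interview, Vendor Readout.
Hiring Debrief starts after Hiring Readout ends, so nothing later overlaps Hiring Readout either.
Kickoff Briefing starts before Hiring Debrief ends → Hiring Debrief and Kickoff Briefing overlap.
Retrospective Check-in starts after Hiring Debrief ends, so nothing later overlaps Hiring Debrief either.
Retrospective Check-in starts before Kickoff Briefing ends → Kickoff Briefing and Retrospective Check-in overlap.
Outreach Interview starts after Kickoff Briefing ends, so nothing later overlaps Kickoff Briefing either.
Outreach Interview starts after Retrospective Check-in ends, so nothing later overlaps Retrospective Check-in either.
Architecture Standup starts after Outreach Interview ends, so nothing later overlaps Outreach Interview either.
Planning Interview starts exactly when Architecture Standup ends (back-to-back, no overlap), so nothing later overlaps Architecture Standup either.
Vendor Readout starts before Planning Interview ends → Planning Interview and Vendor Readout overlap.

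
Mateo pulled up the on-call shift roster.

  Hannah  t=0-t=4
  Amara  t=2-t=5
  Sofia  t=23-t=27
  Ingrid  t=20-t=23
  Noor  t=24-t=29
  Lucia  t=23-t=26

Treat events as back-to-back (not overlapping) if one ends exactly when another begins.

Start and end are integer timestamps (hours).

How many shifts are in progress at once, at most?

Walk through starts and ends in time order (an end at T is processed before a start at T):
t=0 start Hannah → 1
t=2 start Amara → 2
t=4 end Hannah → 1
t=5 end Amara → 0
t=20 start Ingrid → 1
t=23 end Ingrid → 0
t=23 start Lucia → 1
t=23 start Sofia → 2
t=24 start Noor → 3
t=26 end Lucia → 2
t=27 end Sofia → 1
t=29 end Noor → 0
Peak is 3, at t=24 (Lucia, Noor, Sofia).

3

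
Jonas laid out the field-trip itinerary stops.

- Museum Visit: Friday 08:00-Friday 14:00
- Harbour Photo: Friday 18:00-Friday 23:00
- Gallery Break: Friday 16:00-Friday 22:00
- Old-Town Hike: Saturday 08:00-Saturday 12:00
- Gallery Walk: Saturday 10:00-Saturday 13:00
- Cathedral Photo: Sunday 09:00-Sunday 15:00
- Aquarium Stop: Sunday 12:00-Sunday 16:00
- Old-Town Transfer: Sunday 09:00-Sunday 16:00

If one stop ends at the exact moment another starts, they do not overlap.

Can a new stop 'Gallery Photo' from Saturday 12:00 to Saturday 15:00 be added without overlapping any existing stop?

No — it overlaps Gallery Walk

Museum Visit: ends Friday 14:00 at or before Gallery Photo starts Saturday 12:00 → clear.
Gallery Break: ends Friday 22:00 at or before Gallery Photo starts Saturday 12:00 → clear.
Harbour Photo: ends Friday 23:00 at or before Gallery Photo starts Saturday 12:00 → clear.
Old-Town Hike: ends Saturday 12:00 at or before Gallery Photo starts Saturday 12:00 → clear.
Gallery Walk: starts Saturday 10:00 before Gallery Photo ends Saturday 15:00, and ends Saturday 13:00 after Gallery Photo starts Saturday 12:00 → overlap.
Cathedral Photo: starts Sunday 09:00 at or after Gallery Photo ends Saturday 15:00 → clear.
Old-Town Transfer: starts Sunday 09:00 at or after Gallery Photo ends Saturday 15:00 → clear.
Aquarium Stop: starts Sunday 12:00 at or after Gallery Photo ends Saturday 15:00 → clear.
Gallery Photo overlaps Gallery Walk.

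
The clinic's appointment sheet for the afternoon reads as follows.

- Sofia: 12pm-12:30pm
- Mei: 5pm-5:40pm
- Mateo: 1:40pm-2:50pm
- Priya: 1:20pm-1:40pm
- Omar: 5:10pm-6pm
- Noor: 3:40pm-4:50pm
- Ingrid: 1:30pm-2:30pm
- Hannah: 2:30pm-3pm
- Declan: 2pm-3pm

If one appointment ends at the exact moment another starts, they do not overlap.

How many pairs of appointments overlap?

7

Sorted by start: Sofia, Priya, Ingrid, Mateo, Declan, Hannah, Noor, Mei, Omar.
Priya starts after Sofia ends — done with Sofia.
Ingrid starts before Priya ends → Priya and Ingrid overlap.
Mateo starts exactly when Priya ends (back-to-back, no overlap) — done with Priya.
Mateo starts before Ingrid ends → Ingrid and Mateo overlap.
Declan starts before Ingrid ends → Ingrid and Declan overlap.
Hannah starts exactly when Ingrid ends (back-to-back, no overlap) — done with Ingrid.
Declan starts before Mateo ends → Mateo and Declan overlap.
Hannah starts before Mateo ends → Mateo and Hannah overlap.
Noor starts after Mateo ends — done with Mateo.
Hannah starts before Declan ends → Declan and Hannah overlap.
Noor starts after Declan ends — done with Declan.
Noor starts after Hannah ends — done with Hannah.
Mei starts after Noor ends — done with Noor.
Omar starts before Mei ends → Mei and Omar overlap.
Overlapping pairs: Declan & Hannah, Declan & Ingrid, Declan & Mateo, Hannah & Mateo, Ingrid & Mateo, Ingrid & Priya, Mei & Omar — 7 in total.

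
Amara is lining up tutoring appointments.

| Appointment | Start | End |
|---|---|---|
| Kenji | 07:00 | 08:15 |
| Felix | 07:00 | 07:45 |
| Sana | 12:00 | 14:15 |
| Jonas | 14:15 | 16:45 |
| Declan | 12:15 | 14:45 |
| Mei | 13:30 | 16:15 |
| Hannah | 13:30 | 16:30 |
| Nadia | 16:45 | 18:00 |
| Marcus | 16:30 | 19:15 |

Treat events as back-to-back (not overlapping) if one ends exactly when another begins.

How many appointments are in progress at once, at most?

4

Walk through starts and ends in time order (an end at T is processed before a start at T):
07:00 start Felix → 1
07:00 start Kenji → 2
07:45 end Felix → 1
08:15 end Kenji → 0
12:00 start Sana → 1
12:15 start Declan → 2
13:30 start Hannah → 3
13:30 start Mei → 4
14:15 end Sana → 3
14:15 start Jonas → 4
14:45 end Declan → 3
16:15 end Mei → 2
16:30 end Hannah → 1
16:30 start Marcus → 2
16:45 end Jonas → 1
16:45 start Nadia → 2
18:00 end Nadia → 1
19:15 end Marcus → 0
Peak is 4, at 13:30 (Declan, Hannah, Mei, Sana).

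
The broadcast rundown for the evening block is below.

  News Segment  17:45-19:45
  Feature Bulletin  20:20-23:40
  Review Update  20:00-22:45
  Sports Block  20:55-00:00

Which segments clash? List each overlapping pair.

Sorted by start: News Segment, Review Update, Feature Bulletin, Sports Block.
Review Update starts after News Segment ends, so News Segment has no further overlaps.
Feature Bulletin starts before Review Update ends → Review Update and Feature Bulletin overlap.
Sports Block starts before Review Update ends → Review Update and Sports Block overlap.
Sports Block starts before Feature Bulletin ends → Feature Bulletin and Sports Block overlap.

Feature Bulletin & Review Update, Feature Bulletin & Sports Block, Review Update & Sports Block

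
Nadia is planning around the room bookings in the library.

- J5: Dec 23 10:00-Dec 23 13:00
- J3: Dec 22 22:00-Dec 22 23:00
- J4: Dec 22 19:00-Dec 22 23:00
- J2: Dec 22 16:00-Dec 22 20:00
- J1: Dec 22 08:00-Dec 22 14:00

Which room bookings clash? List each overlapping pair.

Sorted by start: J1, J2, J4, J3, J5.
J2 starts after J1 ends, so J1 has no further overlaps.
J4 starts before J2 ends → J2 and J4 overlap.
J3 starts after J2 ends, so J2 has no further overlaps.
J3 starts before J4 ends → J4 and J3 overlap.
J5 starts after J4 ends.
J5 starts after J3 ends.

J2 & J4, J3 & J4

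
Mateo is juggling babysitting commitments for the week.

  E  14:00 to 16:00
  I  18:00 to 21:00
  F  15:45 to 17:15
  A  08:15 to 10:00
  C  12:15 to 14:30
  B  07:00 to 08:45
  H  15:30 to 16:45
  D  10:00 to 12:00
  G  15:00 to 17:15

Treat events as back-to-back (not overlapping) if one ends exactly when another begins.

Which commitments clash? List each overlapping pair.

Two intervals overlap when each starts before the other ends.
Sorted by start: B, A, D, C, E, G, H, F, I.
A starts before B ends → B and A overlap.
D starts after B ends, so nothing later overlaps B either.
D starts exactly when A ends (back-to-back, no overlap), so nothing later overlaps A either.
C starts after D ends, so nothing later overlaps D either.
E starts before C ends → C and E overlap.
G starts after C ends, so nothing later overlaps C either.
G starts before E ends → E and G overlap.
H starts before E ends → E and H overlap.
F starts before E ends → E and F overlap.
I starts after E ends.
H starts before G ends → G and H overlap.
F starts before G ends → G and F overlap.
I starts after G ends.
F starts before H ends → H and F overlap.
I starts after H ends.
I starts after F ends.

A & B, C & E, E & F, E & G, E & H, F & G, F & H, G & H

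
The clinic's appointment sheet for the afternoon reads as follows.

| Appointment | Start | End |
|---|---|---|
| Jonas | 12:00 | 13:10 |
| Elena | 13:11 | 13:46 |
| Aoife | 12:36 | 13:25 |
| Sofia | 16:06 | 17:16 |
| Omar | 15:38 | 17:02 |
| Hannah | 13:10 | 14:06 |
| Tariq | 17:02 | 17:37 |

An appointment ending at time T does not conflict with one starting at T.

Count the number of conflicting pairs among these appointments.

6

Sorted by start: Jonas, Aoife, Hannah, Elena, Omar, Sofia, Tariq.
Aoife starts before Jonas ends → Jonas and Aoife overlap.
Hannah starts exactly when Jonas ends (back-to-back, no overlap) — done with Jonas.
Hannah starts before Aoife ends → Aoife and Hannah overlap.
Elena starts before Aoife ends → Aoife and Elena overlap.
Omar starts after Aoife ends — done with Aoife.
Elena starts before Hannah ends → Hannah and Elena overlap.
Omar starts after Hannah ends — done with Hannah.
Omar starts after Elena ends — done with Elena.
Sofia starts before Omar ends → Omar and Sofia overlap.
Tariq starts exactly when Omar ends (back-to-back, no overlap).
Tariq starts before Sofia ends → Sofia and Tariq overlap.
Overlapping pairs: Aoife & Elena, Aoife & Hannah, Aoife & Jonas, Elena & Hannah, Omar & Sofia, Sofia & Tariq — 6 in total.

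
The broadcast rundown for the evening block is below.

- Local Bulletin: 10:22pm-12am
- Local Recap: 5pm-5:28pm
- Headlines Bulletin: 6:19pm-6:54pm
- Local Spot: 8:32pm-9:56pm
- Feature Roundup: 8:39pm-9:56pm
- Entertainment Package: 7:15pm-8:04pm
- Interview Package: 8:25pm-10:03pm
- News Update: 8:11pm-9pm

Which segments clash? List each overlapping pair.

Feature Roundup & Interview Package, Feature Roundup & Local Spot, Feature Roundup & News Update, Interview Package & Local Spot, Interview Package & News Update, Local Spot & News Update

Sorted by start: Local Recap, Headlines Bulletin, Entertainment Package, News Update, Interview Package, Local Spot, Feature Roundup, Local Bulletin.
Headlines Bulletin starts after Local Recap ends, so nothing later overlaps Local Recap either.
Entertainment Package starts after Headlines Bulletin ends, so nothing later overlaps Headlines Bulletin either.
News Update starts after Entertainment Package ends, so nothing later overlaps Entertainment Package either.
Interview Package starts before News Update ends → News Update and Interview Package overlap.
Local Spot starts before News Update ends → News Update and Local Spot overlap.
Feature Roundup starts before News Update ends → News Update and Feature Roundup overlap.
Local Bulletin starts after News Update ends.
Local Spot starts before Interview Package ends → Interview Package and Local Spot overlap.
Feature Roundup starts before Interview Package ends → Interview Package and Feature Roundup overlap.
Local Bulletin starts after Interview Package ends.
Feature Roundup starts before Local Spot ends → Local Spot and Feature Roundup overlap.
Local Bulletin starts after Local Spot ends.
Local Bulletin starts after Feature Roundup ends.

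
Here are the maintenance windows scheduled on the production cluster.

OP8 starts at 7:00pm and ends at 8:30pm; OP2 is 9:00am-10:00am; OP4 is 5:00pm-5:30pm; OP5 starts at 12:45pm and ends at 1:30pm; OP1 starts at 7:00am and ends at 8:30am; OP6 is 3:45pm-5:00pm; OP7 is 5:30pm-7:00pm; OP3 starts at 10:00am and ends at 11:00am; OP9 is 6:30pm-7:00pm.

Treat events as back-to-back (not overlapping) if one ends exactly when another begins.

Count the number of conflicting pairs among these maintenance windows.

1

Check each pair: they overlap iff neither finishes before the other starts.
Sorted by start: OP1, OP2, OP3, OP5, OP6, OP4, OP7, OP9, OP8.
OP2 starts after OP1 ends, so OP1 has no further overlaps.
OP3 starts exactly when OP2 ends (back-to-back, no overlap), so OP2 has no further overlaps.
OP5 starts after OP3 ends, so OP3 has no further overlaps.
OP6 starts after OP5 ends, so OP5 has no further overlaps.
OP4 starts exactly when OP6 ends (back-to-back, no overlap), so OP6 has no further overlaps.
OP7 starts exactly when OP4 ends (back-to-back, no overlap), so OP4 has no further overlaps.
OP9 starts before OP7 ends → OP7 and OP9 overlap.
OP8 starts exactly when OP7 ends (back-to-back, no overlap).
OP8 starts exactly when OP9 ends (back-to-back, no overlap).
Overlapping pairs: OP7 & OP9 — 1 in total.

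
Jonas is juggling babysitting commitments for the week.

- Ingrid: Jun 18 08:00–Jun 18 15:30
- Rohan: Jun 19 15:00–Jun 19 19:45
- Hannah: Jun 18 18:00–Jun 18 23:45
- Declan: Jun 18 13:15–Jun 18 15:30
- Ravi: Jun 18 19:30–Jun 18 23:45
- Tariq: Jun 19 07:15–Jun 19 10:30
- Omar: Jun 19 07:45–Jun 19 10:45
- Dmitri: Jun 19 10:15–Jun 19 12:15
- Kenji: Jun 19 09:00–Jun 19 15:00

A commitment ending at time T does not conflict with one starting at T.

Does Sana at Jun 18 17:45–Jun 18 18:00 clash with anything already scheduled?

Ingrid: ends Jun 18 15:30 at or before Sana starts Jun 18 17:45 → clear.
Declan: ends Jun 18 15:30 at or before Sana starts Jun 18 17:45 → clear.
Hannah: starts Jun 18 18:00 at or after Sana ends Jun 18 18:00 → clear.
Ravi: starts Jun 18 19:30 at or after Sana ends Jun 18 18:00 → clear.
Tariq: starts Jun 19 07:15 at or after Sana ends Jun 18 18:00 → clear.
Omar: starts Jun 19 07:45 at or after Sana ends Jun 18 18:00 → clear.
Kenji: starts Jun 19 09:00 at or after Sana ends Jun 18 18:00 → clear.
Dmitri: starts Jun 19 10:15 at or after Sana ends Jun 18 18:00 → clear.
Rohan: starts Jun 19 15:00 at or after Sana ends Jun 18 18:00 → clear.

No — it doesn't clash with anything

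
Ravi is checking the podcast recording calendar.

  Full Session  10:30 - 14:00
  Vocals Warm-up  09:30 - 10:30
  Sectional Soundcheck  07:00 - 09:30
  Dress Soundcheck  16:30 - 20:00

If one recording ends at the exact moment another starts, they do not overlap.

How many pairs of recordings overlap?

0

Check each pair: they overlap iff neither finishes before the other starts.
Sorted by start: Sectional Soundcheck, Vocals Warm-up, Full Session, Dress Soundcheck.
Vocals Warm-up starts exactly when Sectional Soundcheck ends (back-to-back, no overlap); Sectional Soundcheck is clear from here.
Full Session starts exactly when Vocals Warm-up ends (back-to-back, no overlap); Vocals Warm-up is clear from here.
Dress Soundcheck starts after Full Session ends.
No pair overlaps.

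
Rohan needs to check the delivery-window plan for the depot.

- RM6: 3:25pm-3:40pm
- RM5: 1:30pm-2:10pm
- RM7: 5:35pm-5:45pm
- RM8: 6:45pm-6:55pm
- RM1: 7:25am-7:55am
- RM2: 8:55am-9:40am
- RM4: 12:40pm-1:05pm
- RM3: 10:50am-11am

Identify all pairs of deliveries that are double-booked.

Sorted by start: RM1, RM2, RM3, RM4, RM5, RM6, RM7, RM8.
RM2 starts after RM1 ends, so RM1 has no further overlaps.
RM3 starts after RM2 ends, so RM2 has no further overlaps.
RM4 starts after RM3 ends, so RM3 has no further overlaps.
RM5 starts after RM4 ends, so RM4 has no further overlaps.
RM6 starts after RM5 ends, so RM5 has no further overlaps.
RM7 starts after RM6 ends, so RM6 has no further overlaps.
RM8 starts after RM7 ends.

none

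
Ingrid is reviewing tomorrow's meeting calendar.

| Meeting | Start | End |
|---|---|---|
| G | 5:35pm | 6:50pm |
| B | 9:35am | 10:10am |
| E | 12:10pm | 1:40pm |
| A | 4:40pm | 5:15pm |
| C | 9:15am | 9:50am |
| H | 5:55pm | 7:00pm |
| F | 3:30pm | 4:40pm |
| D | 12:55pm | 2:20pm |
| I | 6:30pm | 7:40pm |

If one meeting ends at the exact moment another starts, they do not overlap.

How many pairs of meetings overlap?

Sorted by start: C, B, E, D, F, A, G, H, I.
B starts before C ends → C and B overlap.
E starts after C ends, so nothing later overlaps C either.
E starts after B ends, so nothing later overlaps B either.
D starts before E ends → E and D overlap.
F starts after E ends, so nothing later overlaps E either.
F starts after D ends, so nothing later overlaps D either.
A starts exactly when F ends (back-to-back, no overlap), so nothing later overlaps F either.
G starts after A ends, so nothing later overlaps A either.
H starts before G ends → G and H overlap.
I starts before G ends → G and I overlap.
I starts before H ends → H and I overlap.
Overlapping pairs: B & C, D & E, G & H, G & I, H & I — 5 in total.

5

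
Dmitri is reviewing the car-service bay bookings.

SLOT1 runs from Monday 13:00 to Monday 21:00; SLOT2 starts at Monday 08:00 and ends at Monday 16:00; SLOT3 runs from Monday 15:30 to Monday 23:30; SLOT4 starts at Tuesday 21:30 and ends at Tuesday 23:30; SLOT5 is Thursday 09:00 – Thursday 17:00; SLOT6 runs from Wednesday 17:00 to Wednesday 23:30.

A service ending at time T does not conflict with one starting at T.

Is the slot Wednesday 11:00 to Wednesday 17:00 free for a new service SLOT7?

SLOT2: ends Monday 16:00 at or before SLOT7 starts Wednesday 11:00 → clear.
SLOT1: ends Monday 21:00 at or before SLOT7 starts Wednesday 11:00 → clear.
SLOT3: ends Monday 23:30 at or before SLOT7 starts Wednesday 11:00 → clear.
SLOT4: ends Tuesday 23:30 at or before SLOT7 starts Wednesday 11:00 → clear.
SLOT6: starts Wednesday 17:00 at or after SLOT7 ends Wednesday 17:00 → clear.
SLOT5: starts Thursday 09:00 at or after SLOT7 ends Wednesday 17:00 → clear.

Yes — the slot is free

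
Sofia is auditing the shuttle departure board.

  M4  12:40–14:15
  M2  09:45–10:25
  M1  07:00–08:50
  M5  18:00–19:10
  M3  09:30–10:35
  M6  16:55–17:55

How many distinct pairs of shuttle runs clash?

1

Sorted by start: M1, M3, M2, M4, M6, M5.
M3 starts after M1 ends, so nothing later overlaps M1 either.
M2 starts before M3 ends → M3 and M2 overlap.
M4 starts after M3 ends, so nothing later overlaps M3 either.
M4 starts after M2 ends, so nothing later overlaps M2 either.
M6 starts after M4 ends, so nothing later overlaps M4 either.
M5 starts after M6 ends.
Overlapping pairs: M2 & M3 — 1 in total.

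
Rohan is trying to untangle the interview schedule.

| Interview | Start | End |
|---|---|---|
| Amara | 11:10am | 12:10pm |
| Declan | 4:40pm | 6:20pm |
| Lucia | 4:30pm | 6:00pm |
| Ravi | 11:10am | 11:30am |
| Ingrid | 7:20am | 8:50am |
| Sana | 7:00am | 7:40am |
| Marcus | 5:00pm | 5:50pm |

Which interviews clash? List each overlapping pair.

Sorted by start: Sana, Ingrid, Amara, Ravi, Lucia, Declan, Marcus.
Ingrid starts before Sana ends → Sana and Ingrid overlap.
Amara starts after Sana ends; Sana is clear from here.
Amara starts after Ingrid ends; Ingrid is clear from here.
Ravi starts before Amara ends → Amara and Ravi overlap.
Lucia starts after Amara ends; Amara is clear from here.
Lucia starts after Ravi ends; Ravi is clear from here.
Declan starts before Lucia ends → Lucia and Declan overlap.
Marcus starts before Lucia ends → Lucia and Marcus overlap.
Marcus starts before Declan ends → Declan and Marcus overlap.

Amara & Ravi, Declan & Lucia, Declan & Marcus, Ingrid & Sana, Lucia & Marcus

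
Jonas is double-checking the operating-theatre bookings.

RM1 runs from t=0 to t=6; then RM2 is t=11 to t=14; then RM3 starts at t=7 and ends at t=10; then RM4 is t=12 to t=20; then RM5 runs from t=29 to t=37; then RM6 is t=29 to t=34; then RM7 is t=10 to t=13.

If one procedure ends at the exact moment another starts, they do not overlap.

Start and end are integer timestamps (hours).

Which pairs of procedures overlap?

Sorted by start: RM1, RM3, RM7, RM2, RM4, RM5, RM6.
RM3 starts after RM1 ends; RM1 is clear from here.
RM7 starts exactly when RM3 ends (back-to-back, no overlap); RM3 is clear from here.
RM2 starts before RM7 ends → RM7 and RM2 overlap.
RM4 starts before RM7 ends → RM7 and RM4 overlap.
RM5 starts after RM7 ends; RM7 is clear from here.
RM4 starts before RM2 ends → RM2 and RM4 overlap.
RM5 starts after RM2 ends; RM2 is clear from here.
RM5 starts after RM4 ends; RM4 is clear from here.
RM6 starts before RM5 ends → RM5 and RM6 overlap.

RM2 & RM4, RM2 & RM7, RM4 & RM7, RM5 & RM6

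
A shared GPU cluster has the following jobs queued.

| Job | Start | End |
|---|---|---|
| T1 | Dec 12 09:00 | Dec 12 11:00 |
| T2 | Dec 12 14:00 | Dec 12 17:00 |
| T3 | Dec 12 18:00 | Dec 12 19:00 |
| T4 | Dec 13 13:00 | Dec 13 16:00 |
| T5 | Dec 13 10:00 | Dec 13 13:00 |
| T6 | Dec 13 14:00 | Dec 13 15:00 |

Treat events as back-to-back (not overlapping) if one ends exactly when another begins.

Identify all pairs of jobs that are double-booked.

Sorted by start: T1, T2, T3, T5, T4, T6.
T2 starts after T1 ends, so T1 has no further overlaps.
T3 starts after T2 ends, so T2 has no further overlaps.
T5 starts after T3 ends, so T3 has no further overlaps.
T4 starts exactly when T5 ends (back-to-back, no overlap), so T5 has no further overlaps.
T6 starts before T4 ends → T4 and T6 overlap.

T4 & T6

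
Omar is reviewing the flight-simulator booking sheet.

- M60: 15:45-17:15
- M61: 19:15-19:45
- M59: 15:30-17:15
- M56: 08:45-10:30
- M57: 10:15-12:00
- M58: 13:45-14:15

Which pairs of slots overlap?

Check each pair: they overlap iff neither finishes before the other starts.
Sorted by start: M56, M57, M58, M59, M60, M61.
M57 starts before M56 ends → M56 and M57 overlap.
M58 starts after M56 ends; M56 is clear from here.
M58 starts after M57 ends; M57 is clear from here.
M59 starts after M58 ends; M58 is clear from here.
M60 starts before M59 ends → M59 and M60 overlap.
M61 starts after M59 ends.
M61 starts after M60 ends.

M56 & M57, M59 & M60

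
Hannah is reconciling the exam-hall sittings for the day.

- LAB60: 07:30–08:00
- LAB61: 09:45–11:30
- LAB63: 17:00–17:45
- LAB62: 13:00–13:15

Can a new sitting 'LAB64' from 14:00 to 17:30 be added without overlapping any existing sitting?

LAB60: ends 08:00 at or before LAB64 starts 14:00 → clear.
LAB61: ends 11:30 at or before LAB64 starts 14:00 → clear.
LAB62: ends 13:15 at or before LAB64 starts 14:00 → clear.
LAB63: starts 17:00 before LAB64 ends 17:30, and ends 17:45 after LAB64 starts 14:00 → overlap.
LAB64 overlaps LAB63.

No — it overlaps LAB63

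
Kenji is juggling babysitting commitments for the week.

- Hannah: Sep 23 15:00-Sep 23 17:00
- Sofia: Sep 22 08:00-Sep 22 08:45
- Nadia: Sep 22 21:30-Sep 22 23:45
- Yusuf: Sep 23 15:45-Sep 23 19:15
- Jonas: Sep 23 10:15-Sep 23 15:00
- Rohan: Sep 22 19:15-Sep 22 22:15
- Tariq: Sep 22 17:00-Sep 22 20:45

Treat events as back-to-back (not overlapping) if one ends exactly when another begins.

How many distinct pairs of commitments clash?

3

Sorted by start: Sofia, Tariq, Rohan, Nadia, Jonas, Hannah, Yusuf.
Tariq starts after Sofia ends — done with Sofia.
Rohan starts before Tariq ends → Tariq and Rohan overlap.
Nadia starts after Tariq ends — done with Tariq.
Nadia starts before Rohan ends → Rohan and Nadia overlap.
Jonas starts after Rohan ends — done with Rohan.
Jonas starts after Nadia ends — done with Nadia.
Hannah starts exactly when Jonas ends (back-to-back, no overlap) — done with Jonas.
Yusuf starts before Hannah ends → Hannah and Yusuf overlap.
Overlapping pairs: Hannah & Yusuf, Nadia & Rohan, Rohan & Tariq — 3 in total.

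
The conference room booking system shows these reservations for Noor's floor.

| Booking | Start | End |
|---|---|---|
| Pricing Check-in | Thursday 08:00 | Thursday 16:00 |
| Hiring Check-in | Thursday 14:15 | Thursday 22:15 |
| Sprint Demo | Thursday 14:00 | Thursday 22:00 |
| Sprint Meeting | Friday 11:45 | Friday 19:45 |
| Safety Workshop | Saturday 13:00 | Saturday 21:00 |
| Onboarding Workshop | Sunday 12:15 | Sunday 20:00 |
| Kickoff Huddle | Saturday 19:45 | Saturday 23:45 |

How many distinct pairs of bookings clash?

Sorted by start: Pricing Check-in, Sprint Demo, Hiring Check-in, Sprint Meeting, Safety Workshop, Kickoff Huddle, Onboarding Workshop.
Sprint Demo starts before Pricing Check-in ends → Pricing Check-in and Sprint Demo overlap.
Hiring Check-in starts before Pricing Check-in ends → Pricing Check-in and Hiring Check-in overlap.
Sprint Meeting starts after Pricing Check-in ends, so nothing later overlaps Pricing Check-in either.
Hiring Check-in starts before Sprint Demo ends → Sprint Demo and Hiring Check-in overlap.
Sprint Meeting starts after Sprint Demo ends, so nothing later overlaps Sprint Demo either.
Sprint Meeting starts after Hiring Check-in ends, so nothing later overlaps Hiring Check-in either.
Safety Workshop starts after Sprint Meeting ends, so nothing later overlaps Sprint Meeting either.
Kickoff Huddle starts before Safety Workshop ends → Safety Workshop and Kickoff Huddle overlap.
Onboarding Workshop starts after Safety Workshop ends.
Onboarding Workshop starts after Kickoff Huddle ends.
Overlapping pairs: Hiring Check-in & Pricing Check-in, Hiring Check-in & Sprint Demo, Kickoff Huddle & Safety Workshop, Pricing Check-in & Sprint Demo — 4 in total.

4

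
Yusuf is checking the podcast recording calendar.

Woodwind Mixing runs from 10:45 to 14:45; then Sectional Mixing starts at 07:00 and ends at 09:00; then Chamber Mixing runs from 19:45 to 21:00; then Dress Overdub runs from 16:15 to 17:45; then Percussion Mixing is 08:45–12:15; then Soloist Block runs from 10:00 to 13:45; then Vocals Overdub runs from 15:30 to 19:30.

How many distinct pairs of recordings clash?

Sorted by start: Sectional Mixing, Percussion Mixing, Soloist Block, Woodwind Mixing, Vocals Overdub, Dress Overdub, Chamber Mixing.
Percussion Mixing starts before Sectional Mixing ends → Sectional Mixing and Percussion Mixing overlap.
Soloist Block starts after Sectional Mixing ends, so nothing later overlaps Sectional Mixing either.
Soloist Block starts before Percussion Mixing ends → Percussion Mixing and Soloist Block overlap.
Woodwind Mixing starts before Percussion Mixing ends → Percussion Mixing and Woodwind Mixing overlap.
Vocals Overdub starts after Percussion Mixing ends, so nothing later overlaps Percussion Mixing either.
Woodwind Mixing starts before Soloist Block ends → Soloist Block and Woodwind Mixing overlap.
Vocals Overdub starts after Soloist Block ends, so nothing later overlaps Soloist Block either.
Vocals Overdub starts after Woodwind Mixing ends, so nothing later overlaps Woodwind Mixing either.
Dress Overdub starts before Vocals Overdub ends → Vocals Overdub and Dress Overdub overlap.
Chamber Mixing starts after Vocals Overdub ends.
Chamber Mixing starts after Dress Overdub ends.
Overlapping pairs: Dress Overdub & Vocals Overdub, Percussion Mixing & Sectional Mixing, Percussion Mixing & Soloist Block, Percussion Mixing & Woodwind Mixing, Soloist Block & Woodwind Mixing — 5 in total.

5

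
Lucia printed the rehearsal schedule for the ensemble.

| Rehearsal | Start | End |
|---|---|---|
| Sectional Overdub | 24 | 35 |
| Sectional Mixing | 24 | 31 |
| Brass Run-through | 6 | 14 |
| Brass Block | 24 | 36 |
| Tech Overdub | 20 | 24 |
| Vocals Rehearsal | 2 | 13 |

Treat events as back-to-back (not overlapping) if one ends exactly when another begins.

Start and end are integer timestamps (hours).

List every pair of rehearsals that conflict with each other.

Brass Block & Sectional Mixing, Brass Block & Sectional Overdub, Brass Run-through & Vocals Rehearsal, Sectional Mixing & Sectional Overdub

Sorted by start: Vocals Rehearsal, Brass Run-through, Tech Overdub, Sectional Mixing, Brass Block, Sectional Overdub.
Brass Run-through starts before Vocals Rehearsal ends → Vocals Rehearsal and Brass Run-through overlap.
Tech Overdub starts after Vocals Rehearsal ends, so Vocals Rehearsal has no further overlaps.
Tech Overdub starts after Brass Run-through ends, so Brass Run-through has no further overlaps.
Sectional Mixing starts exactly when Tech Overdub ends (back-to-back, no overlap), so Tech Overdub has no further overlaps.
Brass Block starts before Sectional Mixing ends → Sectional Mixing and Brass Block overlap.
Sectional Overdub starts before Sectional Mixing ends → Sectional Mixing and Sectional Overdub overlap.
Sectional Overdub starts before Brass Block ends → Brass Block and Sectional Overdub overlap.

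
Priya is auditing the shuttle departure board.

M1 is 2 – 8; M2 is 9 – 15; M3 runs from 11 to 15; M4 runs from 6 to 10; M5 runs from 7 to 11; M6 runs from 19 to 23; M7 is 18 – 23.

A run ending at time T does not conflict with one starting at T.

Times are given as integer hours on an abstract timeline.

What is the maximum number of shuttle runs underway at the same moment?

Sort all start/end points and keep a running count:
2 start M1 → 1
6 start M4 → 2
7 start M5 → 3
8 end M1 → 2
9 start M2 → 3
10 end M4 → 2
11 end M5 → 1
11 start M3 → 2
15 end M2 → 1
15 end M3 → 0
18 start M7 → 1
19 start M6 → 2
23 end M6 → 1
23 end M7 → 0
Peak is 3, at 7 (M1, M4, M5).

3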